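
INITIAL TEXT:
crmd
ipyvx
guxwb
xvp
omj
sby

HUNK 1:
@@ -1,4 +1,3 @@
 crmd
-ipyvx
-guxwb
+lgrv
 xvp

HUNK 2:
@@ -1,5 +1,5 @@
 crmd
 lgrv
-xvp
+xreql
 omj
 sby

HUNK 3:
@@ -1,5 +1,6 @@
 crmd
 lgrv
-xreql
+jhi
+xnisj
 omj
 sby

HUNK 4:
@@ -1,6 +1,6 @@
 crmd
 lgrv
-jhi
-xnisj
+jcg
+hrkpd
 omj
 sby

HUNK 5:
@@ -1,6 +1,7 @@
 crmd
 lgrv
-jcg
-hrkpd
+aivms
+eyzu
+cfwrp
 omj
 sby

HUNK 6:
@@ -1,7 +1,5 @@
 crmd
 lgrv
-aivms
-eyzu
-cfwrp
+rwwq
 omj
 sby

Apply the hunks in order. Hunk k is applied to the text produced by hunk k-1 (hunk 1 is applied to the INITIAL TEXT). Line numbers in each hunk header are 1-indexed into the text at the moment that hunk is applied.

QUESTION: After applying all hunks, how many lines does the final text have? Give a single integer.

Answer: 5

Derivation:
Hunk 1: at line 1 remove [ipyvx,guxwb] add [lgrv] -> 5 lines: crmd lgrv xvp omj sby
Hunk 2: at line 1 remove [xvp] add [xreql] -> 5 lines: crmd lgrv xreql omj sby
Hunk 3: at line 1 remove [xreql] add [jhi,xnisj] -> 6 lines: crmd lgrv jhi xnisj omj sby
Hunk 4: at line 1 remove [jhi,xnisj] add [jcg,hrkpd] -> 6 lines: crmd lgrv jcg hrkpd omj sby
Hunk 5: at line 1 remove [jcg,hrkpd] add [aivms,eyzu,cfwrp] -> 7 lines: crmd lgrv aivms eyzu cfwrp omj sby
Hunk 6: at line 1 remove [aivms,eyzu,cfwrp] add [rwwq] -> 5 lines: crmd lgrv rwwq omj sby
Final line count: 5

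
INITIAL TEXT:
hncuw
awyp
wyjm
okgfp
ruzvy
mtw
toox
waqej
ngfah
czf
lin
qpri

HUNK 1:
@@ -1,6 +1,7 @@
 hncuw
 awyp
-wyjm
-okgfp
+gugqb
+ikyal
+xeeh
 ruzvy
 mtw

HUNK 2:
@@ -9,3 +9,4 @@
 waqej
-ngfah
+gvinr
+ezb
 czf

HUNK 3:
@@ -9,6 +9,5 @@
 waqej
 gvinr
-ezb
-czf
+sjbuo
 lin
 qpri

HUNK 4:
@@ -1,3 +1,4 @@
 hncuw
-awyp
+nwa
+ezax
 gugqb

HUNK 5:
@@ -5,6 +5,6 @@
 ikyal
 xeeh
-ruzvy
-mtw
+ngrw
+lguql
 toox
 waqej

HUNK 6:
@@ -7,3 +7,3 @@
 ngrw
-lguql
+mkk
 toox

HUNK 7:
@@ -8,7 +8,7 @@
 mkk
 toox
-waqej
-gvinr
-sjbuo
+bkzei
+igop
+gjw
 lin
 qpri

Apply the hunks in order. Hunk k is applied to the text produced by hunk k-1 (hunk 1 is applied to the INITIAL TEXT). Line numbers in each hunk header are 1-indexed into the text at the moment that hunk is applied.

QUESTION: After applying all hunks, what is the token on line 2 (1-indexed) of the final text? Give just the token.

Answer: nwa

Derivation:
Hunk 1: at line 1 remove [wyjm,okgfp] add [gugqb,ikyal,xeeh] -> 13 lines: hncuw awyp gugqb ikyal xeeh ruzvy mtw toox waqej ngfah czf lin qpri
Hunk 2: at line 9 remove [ngfah] add [gvinr,ezb] -> 14 lines: hncuw awyp gugqb ikyal xeeh ruzvy mtw toox waqej gvinr ezb czf lin qpri
Hunk 3: at line 9 remove [ezb,czf] add [sjbuo] -> 13 lines: hncuw awyp gugqb ikyal xeeh ruzvy mtw toox waqej gvinr sjbuo lin qpri
Hunk 4: at line 1 remove [awyp] add [nwa,ezax] -> 14 lines: hncuw nwa ezax gugqb ikyal xeeh ruzvy mtw toox waqej gvinr sjbuo lin qpri
Hunk 5: at line 5 remove [ruzvy,mtw] add [ngrw,lguql] -> 14 lines: hncuw nwa ezax gugqb ikyal xeeh ngrw lguql toox waqej gvinr sjbuo lin qpri
Hunk 6: at line 7 remove [lguql] add [mkk] -> 14 lines: hncuw nwa ezax gugqb ikyal xeeh ngrw mkk toox waqej gvinr sjbuo lin qpri
Hunk 7: at line 8 remove [waqej,gvinr,sjbuo] add [bkzei,igop,gjw] -> 14 lines: hncuw nwa ezax gugqb ikyal xeeh ngrw mkk toox bkzei igop gjw lin qpri
Final line 2: nwa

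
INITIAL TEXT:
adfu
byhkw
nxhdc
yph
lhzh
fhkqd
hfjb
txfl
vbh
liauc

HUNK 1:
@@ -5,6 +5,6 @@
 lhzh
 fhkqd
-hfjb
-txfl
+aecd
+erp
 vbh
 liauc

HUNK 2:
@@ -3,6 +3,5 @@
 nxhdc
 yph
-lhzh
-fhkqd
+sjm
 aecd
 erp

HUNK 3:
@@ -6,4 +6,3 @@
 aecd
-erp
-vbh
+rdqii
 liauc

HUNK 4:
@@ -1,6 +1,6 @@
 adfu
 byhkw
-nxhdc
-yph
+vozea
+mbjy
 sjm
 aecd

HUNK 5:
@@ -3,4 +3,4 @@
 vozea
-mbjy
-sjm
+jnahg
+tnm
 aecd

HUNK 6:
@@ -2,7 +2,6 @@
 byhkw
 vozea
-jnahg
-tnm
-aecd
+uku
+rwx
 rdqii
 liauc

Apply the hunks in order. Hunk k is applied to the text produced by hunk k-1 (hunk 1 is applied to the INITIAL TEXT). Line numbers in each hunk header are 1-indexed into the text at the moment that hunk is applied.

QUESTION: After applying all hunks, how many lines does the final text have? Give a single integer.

Answer: 7

Derivation:
Hunk 1: at line 5 remove [hfjb,txfl] add [aecd,erp] -> 10 lines: adfu byhkw nxhdc yph lhzh fhkqd aecd erp vbh liauc
Hunk 2: at line 3 remove [lhzh,fhkqd] add [sjm] -> 9 lines: adfu byhkw nxhdc yph sjm aecd erp vbh liauc
Hunk 3: at line 6 remove [erp,vbh] add [rdqii] -> 8 lines: adfu byhkw nxhdc yph sjm aecd rdqii liauc
Hunk 4: at line 1 remove [nxhdc,yph] add [vozea,mbjy] -> 8 lines: adfu byhkw vozea mbjy sjm aecd rdqii liauc
Hunk 5: at line 3 remove [mbjy,sjm] add [jnahg,tnm] -> 8 lines: adfu byhkw vozea jnahg tnm aecd rdqii liauc
Hunk 6: at line 2 remove [jnahg,tnm,aecd] add [uku,rwx] -> 7 lines: adfu byhkw vozea uku rwx rdqii liauc
Final line count: 7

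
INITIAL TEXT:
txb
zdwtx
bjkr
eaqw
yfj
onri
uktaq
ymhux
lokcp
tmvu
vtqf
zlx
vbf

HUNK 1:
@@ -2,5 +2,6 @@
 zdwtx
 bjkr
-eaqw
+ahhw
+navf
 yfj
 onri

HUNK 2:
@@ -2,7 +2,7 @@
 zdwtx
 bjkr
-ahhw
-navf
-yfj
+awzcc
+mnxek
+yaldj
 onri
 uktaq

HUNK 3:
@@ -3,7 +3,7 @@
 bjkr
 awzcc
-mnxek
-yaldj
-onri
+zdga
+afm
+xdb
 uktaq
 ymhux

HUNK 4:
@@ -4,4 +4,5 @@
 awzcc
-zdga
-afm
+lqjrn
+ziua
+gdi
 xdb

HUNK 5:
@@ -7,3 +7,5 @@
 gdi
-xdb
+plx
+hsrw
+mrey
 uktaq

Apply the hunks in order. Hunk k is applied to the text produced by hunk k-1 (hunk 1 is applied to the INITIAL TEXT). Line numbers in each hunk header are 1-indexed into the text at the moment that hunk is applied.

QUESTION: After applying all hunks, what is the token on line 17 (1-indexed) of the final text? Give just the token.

Answer: vbf

Derivation:
Hunk 1: at line 2 remove [eaqw] add [ahhw,navf] -> 14 lines: txb zdwtx bjkr ahhw navf yfj onri uktaq ymhux lokcp tmvu vtqf zlx vbf
Hunk 2: at line 2 remove [ahhw,navf,yfj] add [awzcc,mnxek,yaldj] -> 14 lines: txb zdwtx bjkr awzcc mnxek yaldj onri uktaq ymhux lokcp tmvu vtqf zlx vbf
Hunk 3: at line 3 remove [mnxek,yaldj,onri] add [zdga,afm,xdb] -> 14 lines: txb zdwtx bjkr awzcc zdga afm xdb uktaq ymhux lokcp tmvu vtqf zlx vbf
Hunk 4: at line 4 remove [zdga,afm] add [lqjrn,ziua,gdi] -> 15 lines: txb zdwtx bjkr awzcc lqjrn ziua gdi xdb uktaq ymhux lokcp tmvu vtqf zlx vbf
Hunk 5: at line 7 remove [xdb] add [plx,hsrw,mrey] -> 17 lines: txb zdwtx bjkr awzcc lqjrn ziua gdi plx hsrw mrey uktaq ymhux lokcp tmvu vtqf zlx vbf
Final line 17: vbf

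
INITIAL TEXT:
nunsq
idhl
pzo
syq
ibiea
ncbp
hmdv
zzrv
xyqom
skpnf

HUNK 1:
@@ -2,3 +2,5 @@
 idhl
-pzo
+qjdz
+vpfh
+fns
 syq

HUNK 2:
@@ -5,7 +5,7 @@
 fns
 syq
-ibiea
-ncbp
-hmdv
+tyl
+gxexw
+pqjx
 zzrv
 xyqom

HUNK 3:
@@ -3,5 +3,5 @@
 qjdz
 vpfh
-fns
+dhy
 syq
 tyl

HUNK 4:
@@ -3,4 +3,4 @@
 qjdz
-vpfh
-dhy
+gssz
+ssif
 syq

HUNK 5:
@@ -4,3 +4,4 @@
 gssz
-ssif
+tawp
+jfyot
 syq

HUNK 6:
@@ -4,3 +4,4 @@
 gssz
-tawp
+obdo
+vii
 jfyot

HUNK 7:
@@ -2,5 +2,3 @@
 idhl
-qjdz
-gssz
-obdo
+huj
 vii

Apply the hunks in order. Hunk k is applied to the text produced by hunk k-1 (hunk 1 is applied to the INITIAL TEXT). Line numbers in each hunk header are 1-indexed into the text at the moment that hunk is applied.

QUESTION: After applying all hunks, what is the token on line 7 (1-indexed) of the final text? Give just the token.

Answer: tyl

Derivation:
Hunk 1: at line 2 remove [pzo] add [qjdz,vpfh,fns] -> 12 lines: nunsq idhl qjdz vpfh fns syq ibiea ncbp hmdv zzrv xyqom skpnf
Hunk 2: at line 5 remove [ibiea,ncbp,hmdv] add [tyl,gxexw,pqjx] -> 12 lines: nunsq idhl qjdz vpfh fns syq tyl gxexw pqjx zzrv xyqom skpnf
Hunk 3: at line 3 remove [fns] add [dhy] -> 12 lines: nunsq idhl qjdz vpfh dhy syq tyl gxexw pqjx zzrv xyqom skpnf
Hunk 4: at line 3 remove [vpfh,dhy] add [gssz,ssif] -> 12 lines: nunsq idhl qjdz gssz ssif syq tyl gxexw pqjx zzrv xyqom skpnf
Hunk 5: at line 4 remove [ssif] add [tawp,jfyot] -> 13 lines: nunsq idhl qjdz gssz tawp jfyot syq tyl gxexw pqjx zzrv xyqom skpnf
Hunk 6: at line 4 remove [tawp] add [obdo,vii] -> 14 lines: nunsq idhl qjdz gssz obdo vii jfyot syq tyl gxexw pqjx zzrv xyqom skpnf
Hunk 7: at line 2 remove [qjdz,gssz,obdo] add [huj] -> 12 lines: nunsq idhl huj vii jfyot syq tyl gxexw pqjx zzrv xyqom skpnf
Final line 7: tyl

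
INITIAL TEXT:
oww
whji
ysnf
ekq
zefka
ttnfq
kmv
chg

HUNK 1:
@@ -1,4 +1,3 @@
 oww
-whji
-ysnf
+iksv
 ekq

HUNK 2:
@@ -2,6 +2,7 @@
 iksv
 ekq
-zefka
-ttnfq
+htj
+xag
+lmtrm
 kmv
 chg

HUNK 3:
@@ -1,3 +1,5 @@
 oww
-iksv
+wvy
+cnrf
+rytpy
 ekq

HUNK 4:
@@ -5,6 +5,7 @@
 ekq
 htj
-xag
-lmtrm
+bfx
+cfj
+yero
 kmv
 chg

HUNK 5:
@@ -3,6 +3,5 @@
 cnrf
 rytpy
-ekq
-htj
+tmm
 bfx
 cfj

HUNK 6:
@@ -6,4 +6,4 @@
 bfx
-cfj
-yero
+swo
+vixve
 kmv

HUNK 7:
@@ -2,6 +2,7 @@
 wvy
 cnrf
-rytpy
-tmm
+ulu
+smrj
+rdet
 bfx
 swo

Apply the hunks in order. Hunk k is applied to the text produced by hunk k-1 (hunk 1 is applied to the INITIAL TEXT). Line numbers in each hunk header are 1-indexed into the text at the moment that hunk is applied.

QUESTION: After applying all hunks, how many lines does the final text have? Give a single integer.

Answer: 11

Derivation:
Hunk 1: at line 1 remove [whji,ysnf] add [iksv] -> 7 lines: oww iksv ekq zefka ttnfq kmv chg
Hunk 2: at line 2 remove [zefka,ttnfq] add [htj,xag,lmtrm] -> 8 lines: oww iksv ekq htj xag lmtrm kmv chg
Hunk 3: at line 1 remove [iksv] add [wvy,cnrf,rytpy] -> 10 lines: oww wvy cnrf rytpy ekq htj xag lmtrm kmv chg
Hunk 4: at line 5 remove [xag,lmtrm] add [bfx,cfj,yero] -> 11 lines: oww wvy cnrf rytpy ekq htj bfx cfj yero kmv chg
Hunk 5: at line 3 remove [ekq,htj] add [tmm] -> 10 lines: oww wvy cnrf rytpy tmm bfx cfj yero kmv chg
Hunk 6: at line 6 remove [cfj,yero] add [swo,vixve] -> 10 lines: oww wvy cnrf rytpy tmm bfx swo vixve kmv chg
Hunk 7: at line 2 remove [rytpy,tmm] add [ulu,smrj,rdet] -> 11 lines: oww wvy cnrf ulu smrj rdet bfx swo vixve kmv chg
Final line count: 11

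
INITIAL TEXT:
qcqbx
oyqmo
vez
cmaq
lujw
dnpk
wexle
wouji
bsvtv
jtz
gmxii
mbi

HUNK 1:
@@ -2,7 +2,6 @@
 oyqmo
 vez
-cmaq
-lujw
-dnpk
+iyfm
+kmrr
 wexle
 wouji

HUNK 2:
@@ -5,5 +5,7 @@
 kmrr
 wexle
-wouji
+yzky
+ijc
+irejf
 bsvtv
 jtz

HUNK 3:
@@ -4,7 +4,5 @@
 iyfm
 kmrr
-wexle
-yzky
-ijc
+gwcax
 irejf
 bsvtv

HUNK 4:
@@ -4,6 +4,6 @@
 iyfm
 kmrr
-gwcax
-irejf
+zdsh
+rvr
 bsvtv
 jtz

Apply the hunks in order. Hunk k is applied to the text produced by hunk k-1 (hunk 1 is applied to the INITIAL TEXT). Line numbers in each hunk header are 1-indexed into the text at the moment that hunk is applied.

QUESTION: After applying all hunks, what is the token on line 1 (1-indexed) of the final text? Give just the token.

Hunk 1: at line 2 remove [cmaq,lujw,dnpk] add [iyfm,kmrr] -> 11 lines: qcqbx oyqmo vez iyfm kmrr wexle wouji bsvtv jtz gmxii mbi
Hunk 2: at line 5 remove [wouji] add [yzky,ijc,irejf] -> 13 lines: qcqbx oyqmo vez iyfm kmrr wexle yzky ijc irejf bsvtv jtz gmxii mbi
Hunk 3: at line 4 remove [wexle,yzky,ijc] add [gwcax] -> 11 lines: qcqbx oyqmo vez iyfm kmrr gwcax irejf bsvtv jtz gmxii mbi
Hunk 4: at line 4 remove [gwcax,irejf] add [zdsh,rvr] -> 11 lines: qcqbx oyqmo vez iyfm kmrr zdsh rvr bsvtv jtz gmxii mbi
Final line 1: qcqbx

Answer: qcqbx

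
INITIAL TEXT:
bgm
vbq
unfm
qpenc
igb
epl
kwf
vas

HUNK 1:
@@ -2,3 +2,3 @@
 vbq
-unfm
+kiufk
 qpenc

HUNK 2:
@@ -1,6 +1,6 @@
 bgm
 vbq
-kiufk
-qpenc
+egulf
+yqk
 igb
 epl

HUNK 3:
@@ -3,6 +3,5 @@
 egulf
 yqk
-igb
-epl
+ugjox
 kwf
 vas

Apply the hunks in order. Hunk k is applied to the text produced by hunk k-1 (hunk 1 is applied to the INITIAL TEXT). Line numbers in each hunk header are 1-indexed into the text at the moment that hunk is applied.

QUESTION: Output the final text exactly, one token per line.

Answer: bgm
vbq
egulf
yqk
ugjox
kwf
vas

Derivation:
Hunk 1: at line 2 remove [unfm] add [kiufk] -> 8 lines: bgm vbq kiufk qpenc igb epl kwf vas
Hunk 2: at line 1 remove [kiufk,qpenc] add [egulf,yqk] -> 8 lines: bgm vbq egulf yqk igb epl kwf vas
Hunk 3: at line 3 remove [igb,epl] add [ugjox] -> 7 lines: bgm vbq egulf yqk ugjox kwf vas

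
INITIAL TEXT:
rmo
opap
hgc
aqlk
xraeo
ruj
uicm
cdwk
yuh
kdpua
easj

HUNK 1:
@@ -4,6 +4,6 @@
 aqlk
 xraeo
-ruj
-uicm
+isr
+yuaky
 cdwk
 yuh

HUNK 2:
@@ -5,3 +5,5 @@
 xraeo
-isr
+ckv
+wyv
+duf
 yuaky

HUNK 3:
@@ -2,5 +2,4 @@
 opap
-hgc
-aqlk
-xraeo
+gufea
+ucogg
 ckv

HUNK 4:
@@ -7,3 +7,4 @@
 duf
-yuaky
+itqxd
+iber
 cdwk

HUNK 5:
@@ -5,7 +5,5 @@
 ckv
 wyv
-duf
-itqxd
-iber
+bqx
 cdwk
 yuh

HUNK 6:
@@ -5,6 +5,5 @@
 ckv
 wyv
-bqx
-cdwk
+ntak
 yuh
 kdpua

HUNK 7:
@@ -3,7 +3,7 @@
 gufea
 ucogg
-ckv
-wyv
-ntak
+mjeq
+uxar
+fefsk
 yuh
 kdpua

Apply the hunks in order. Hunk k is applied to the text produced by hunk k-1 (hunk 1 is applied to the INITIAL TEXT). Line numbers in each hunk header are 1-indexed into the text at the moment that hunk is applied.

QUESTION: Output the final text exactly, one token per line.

Hunk 1: at line 4 remove [ruj,uicm] add [isr,yuaky] -> 11 lines: rmo opap hgc aqlk xraeo isr yuaky cdwk yuh kdpua easj
Hunk 2: at line 5 remove [isr] add [ckv,wyv,duf] -> 13 lines: rmo opap hgc aqlk xraeo ckv wyv duf yuaky cdwk yuh kdpua easj
Hunk 3: at line 2 remove [hgc,aqlk,xraeo] add [gufea,ucogg] -> 12 lines: rmo opap gufea ucogg ckv wyv duf yuaky cdwk yuh kdpua easj
Hunk 4: at line 7 remove [yuaky] add [itqxd,iber] -> 13 lines: rmo opap gufea ucogg ckv wyv duf itqxd iber cdwk yuh kdpua easj
Hunk 5: at line 5 remove [duf,itqxd,iber] add [bqx] -> 11 lines: rmo opap gufea ucogg ckv wyv bqx cdwk yuh kdpua easj
Hunk 6: at line 5 remove [bqx,cdwk] add [ntak] -> 10 lines: rmo opap gufea ucogg ckv wyv ntak yuh kdpua easj
Hunk 7: at line 3 remove [ckv,wyv,ntak] add [mjeq,uxar,fefsk] -> 10 lines: rmo opap gufea ucogg mjeq uxar fefsk yuh kdpua easj

Answer: rmo
opap
gufea
ucogg
mjeq
uxar
fefsk
yuh
kdpua
easj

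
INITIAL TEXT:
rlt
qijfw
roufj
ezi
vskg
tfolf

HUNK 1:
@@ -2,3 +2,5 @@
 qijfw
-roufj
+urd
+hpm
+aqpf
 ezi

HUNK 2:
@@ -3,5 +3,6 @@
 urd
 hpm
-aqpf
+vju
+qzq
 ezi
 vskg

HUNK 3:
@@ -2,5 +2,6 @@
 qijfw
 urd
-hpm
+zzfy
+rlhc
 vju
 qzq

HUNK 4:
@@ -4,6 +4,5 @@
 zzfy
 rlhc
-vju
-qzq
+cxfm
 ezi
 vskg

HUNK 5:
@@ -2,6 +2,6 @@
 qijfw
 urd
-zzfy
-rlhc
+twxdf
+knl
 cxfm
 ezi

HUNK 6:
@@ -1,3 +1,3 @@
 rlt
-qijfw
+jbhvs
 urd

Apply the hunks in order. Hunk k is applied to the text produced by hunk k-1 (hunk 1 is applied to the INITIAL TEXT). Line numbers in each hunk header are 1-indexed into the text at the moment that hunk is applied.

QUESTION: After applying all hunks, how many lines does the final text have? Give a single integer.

Answer: 9

Derivation:
Hunk 1: at line 2 remove [roufj] add [urd,hpm,aqpf] -> 8 lines: rlt qijfw urd hpm aqpf ezi vskg tfolf
Hunk 2: at line 3 remove [aqpf] add [vju,qzq] -> 9 lines: rlt qijfw urd hpm vju qzq ezi vskg tfolf
Hunk 3: at line 2 remove [hpm] add [zzfy,rlhc] -> 10 lines: rlt qijfw urd zzfy rlhc vju qzq ezi vskg tfolf
Hunk 4: at line 4 remove [vju,qzq] add [cxfm] -> 9 lines: rlt qijfw urd zzfy rlhc cxfm ezi vskg tfolf
Hunk 5: at line 2 remove [zzfy,rlhc] add [twxdf,knl] -> 9 lines: rlt qijfw urd twxdf knl cxfm ezi vskg tfolf
Hunk 6: at line 1 remove [qijfw] add [jbhvs] -> 9 lines: rlt jbhvs urd twxdf knl cxfm ezi vskg tfolf
Final line count: 9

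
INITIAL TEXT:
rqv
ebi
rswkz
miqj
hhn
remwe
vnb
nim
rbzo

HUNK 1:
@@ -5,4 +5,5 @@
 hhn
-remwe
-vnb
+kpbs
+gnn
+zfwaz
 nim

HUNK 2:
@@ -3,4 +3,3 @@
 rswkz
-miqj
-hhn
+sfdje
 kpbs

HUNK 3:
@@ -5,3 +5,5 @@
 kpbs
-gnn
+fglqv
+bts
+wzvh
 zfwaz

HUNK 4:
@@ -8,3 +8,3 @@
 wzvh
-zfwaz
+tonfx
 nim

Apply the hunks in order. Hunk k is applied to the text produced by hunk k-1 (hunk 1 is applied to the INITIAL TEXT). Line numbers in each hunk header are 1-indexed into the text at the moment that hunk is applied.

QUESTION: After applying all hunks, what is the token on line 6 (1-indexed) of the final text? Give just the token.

Hunk 1: at line 5 remove [remwe,vnb] add [kpbs,gnn,zfwaz] -> 10 lines: rqv ebi rswkz miqj hhn kpbs gnn zfwaz nim rbzo
Hunk 2: at line 3 remove [miqj,hhn] add [sfdje] -> 9 lines: rqv ebi rswkz sfdje kpbs gnn zfwaz nim rbzo
Hunk 3: at line 5 remove [gnn] add [fglqv,bts,wzvh] -> 11 lines: rqv ebi rswkz sfdje kpbs fglqv bts wzvh zfwaz nim rbzo
Hunk 4: at line 8 remove [zfwaz] add [tonfx] -> 11 lines: rqv ebi rswkz sfdje kpbs fglqv bts wzvh tonfx nim rbzo
Final line 6: fglqv

Answer: fglqv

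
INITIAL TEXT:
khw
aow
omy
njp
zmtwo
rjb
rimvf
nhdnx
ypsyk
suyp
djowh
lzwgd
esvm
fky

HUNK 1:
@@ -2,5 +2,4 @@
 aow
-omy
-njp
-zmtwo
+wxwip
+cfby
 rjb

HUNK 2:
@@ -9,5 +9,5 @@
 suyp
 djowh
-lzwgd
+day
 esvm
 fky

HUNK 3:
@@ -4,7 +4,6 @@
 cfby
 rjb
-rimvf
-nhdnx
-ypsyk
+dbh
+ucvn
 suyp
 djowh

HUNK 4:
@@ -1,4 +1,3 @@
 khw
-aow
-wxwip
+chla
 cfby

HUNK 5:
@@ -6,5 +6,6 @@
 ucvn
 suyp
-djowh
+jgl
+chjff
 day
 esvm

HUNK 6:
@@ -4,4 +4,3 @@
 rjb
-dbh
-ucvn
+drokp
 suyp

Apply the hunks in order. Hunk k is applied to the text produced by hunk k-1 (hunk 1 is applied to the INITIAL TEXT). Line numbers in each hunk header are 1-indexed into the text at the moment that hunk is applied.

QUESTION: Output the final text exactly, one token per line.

Answer: khw
chla
cfby
rjb
drokp
suyp
jgl
chjff
day
esvm
fky

Derivation:
Hunk 1: at line 2 remove [omy,njp,zmtwo] add [wxwip,cfby] -> 13 lines: khw aow wxwip cfby rjb rimvf nhdnx ypsyk suyp djowh lzwgd esvm fky
Hunk 2: at line 9 remove [lzwgd] add [day] -> 13 lines: khw aow wxwip cfby rjb rimvf nhdnx ypsyk suyp djowh day esvm fky
Hunk 3: at line 4 remove [rimvf,nhdnx,ypsyk] add [dbh,ucvn] -> 12 lines: khw aow wxwip cfby rjb dbh ucvn suyp djowh day esvm fky
Hunk 4: at line 1 remove [aow,wxwip] add [chla] -> 11 lines: khw chla cfby rjb dbh ucvn suyp djowh day esvm fky
Hunk 5: at line 6 remove [djowh] add [jgl,chjff] -> 12 lines: khw chla cfby rjb dbh ucvn suyp jgl chjff day esvm fky
Hunk 6: at line 4 remove [dbh,ucvn] add [drokp] -> 11 lines: khw chla cfby rjb drokp suyp jgl chjff day esvm fky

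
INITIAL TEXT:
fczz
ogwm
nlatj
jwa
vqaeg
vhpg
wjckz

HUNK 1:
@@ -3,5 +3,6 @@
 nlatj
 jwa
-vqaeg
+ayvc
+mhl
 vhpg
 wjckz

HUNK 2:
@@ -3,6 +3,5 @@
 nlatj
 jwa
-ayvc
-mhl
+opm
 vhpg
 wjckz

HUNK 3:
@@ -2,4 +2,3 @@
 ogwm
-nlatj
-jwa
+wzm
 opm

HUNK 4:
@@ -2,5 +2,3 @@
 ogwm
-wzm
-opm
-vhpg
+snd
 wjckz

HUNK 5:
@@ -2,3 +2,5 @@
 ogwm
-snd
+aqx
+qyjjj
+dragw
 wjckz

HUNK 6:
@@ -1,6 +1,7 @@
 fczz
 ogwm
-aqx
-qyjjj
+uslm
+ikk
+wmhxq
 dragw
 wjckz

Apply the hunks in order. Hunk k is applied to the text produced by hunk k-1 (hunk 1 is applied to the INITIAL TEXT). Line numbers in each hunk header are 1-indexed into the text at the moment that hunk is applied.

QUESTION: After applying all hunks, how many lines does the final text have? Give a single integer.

Answer: 7

Derivation:
Hunk 1: at line 3 remove [vqaeg] add [ayvc,mhl] -> 8 lines: fczz ogwm nlatj jwa ayvc mhl vhpg wjckz
Hunk 2: at line 3 remove [ayvc,mhl] add [opm] -> 7 lines: fczz ogwm nlatj jwa opm vhpg wjckz
Hunk 3: at line 2 remove [nlatj,jwa] add [wzm] -> 6 lines: fczz ogwm wzm opm vhpg wjckz
Hunk 4: at line 2 remove [wzm,opm,vhpg] add [snd] -> 4 lines: fczz ogwm snd wjckz
Hunk 5: at line 2 remove [snd] add [aqx,qyjjj,dragw] -> 6 lines: fczz ogwm aqx qyjjj dragw wjckz
Hunk 6: at line 1 remove [aqx,qyjjj] add [uslm,ikk,wmhxq] -> 7 lines: fczz ogwm uslm ikk wmhxq dragw wjckz
Final line count: 7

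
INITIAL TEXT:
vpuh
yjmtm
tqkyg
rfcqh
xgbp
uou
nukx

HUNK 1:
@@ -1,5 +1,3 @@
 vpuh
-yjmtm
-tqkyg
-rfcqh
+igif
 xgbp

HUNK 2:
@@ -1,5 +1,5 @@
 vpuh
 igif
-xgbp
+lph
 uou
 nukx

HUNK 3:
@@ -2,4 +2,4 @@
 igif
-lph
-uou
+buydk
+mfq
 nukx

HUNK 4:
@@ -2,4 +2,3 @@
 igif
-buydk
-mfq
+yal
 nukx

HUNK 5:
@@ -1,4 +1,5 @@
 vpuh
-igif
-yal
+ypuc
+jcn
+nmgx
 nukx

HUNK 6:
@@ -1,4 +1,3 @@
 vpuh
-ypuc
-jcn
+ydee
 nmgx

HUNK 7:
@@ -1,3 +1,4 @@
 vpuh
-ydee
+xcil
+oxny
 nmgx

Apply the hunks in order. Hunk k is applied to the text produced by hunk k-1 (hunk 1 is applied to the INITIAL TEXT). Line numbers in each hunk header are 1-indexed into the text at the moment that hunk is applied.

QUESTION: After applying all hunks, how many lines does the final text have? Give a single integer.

Answer: 5

Derivation:
Hunk 1: at line 1 remove [yjmtm,tqkyg,rfcqh] add [igif] -> 5 lines: vpuh igif xgbp uou nukx
Hunk 2: at line 1 remove [xgbp] add [lph] -> 5 lines: vpuh igif lph uou nukx
Hunk 3: at line 2 remove [lph,uou] add [buydk,mfq] -> 5 lines: vpuh igif buydk mfq nukx
Hunk 4: at line 2 remove [buydk,mfq] add [yal] -> 4 lines: vpuh igif yal nukx
Hunk 5: at line 1 remove [igif,yal] add [ypuc,jcn,nmgx] -> 5 lines: vpuh ypuc jcn nmgx nukx
Hunk 6: at line 1 remove [ypuc,jcn] add [ydee] -> 4 lines: vpuh ydee nmgx nukx
Hunk 7: at line 1 remove [ydee] add [xcil,oxny] -> 5 lines: vpuh xcil oxny nmgx nukx
Final line count: 5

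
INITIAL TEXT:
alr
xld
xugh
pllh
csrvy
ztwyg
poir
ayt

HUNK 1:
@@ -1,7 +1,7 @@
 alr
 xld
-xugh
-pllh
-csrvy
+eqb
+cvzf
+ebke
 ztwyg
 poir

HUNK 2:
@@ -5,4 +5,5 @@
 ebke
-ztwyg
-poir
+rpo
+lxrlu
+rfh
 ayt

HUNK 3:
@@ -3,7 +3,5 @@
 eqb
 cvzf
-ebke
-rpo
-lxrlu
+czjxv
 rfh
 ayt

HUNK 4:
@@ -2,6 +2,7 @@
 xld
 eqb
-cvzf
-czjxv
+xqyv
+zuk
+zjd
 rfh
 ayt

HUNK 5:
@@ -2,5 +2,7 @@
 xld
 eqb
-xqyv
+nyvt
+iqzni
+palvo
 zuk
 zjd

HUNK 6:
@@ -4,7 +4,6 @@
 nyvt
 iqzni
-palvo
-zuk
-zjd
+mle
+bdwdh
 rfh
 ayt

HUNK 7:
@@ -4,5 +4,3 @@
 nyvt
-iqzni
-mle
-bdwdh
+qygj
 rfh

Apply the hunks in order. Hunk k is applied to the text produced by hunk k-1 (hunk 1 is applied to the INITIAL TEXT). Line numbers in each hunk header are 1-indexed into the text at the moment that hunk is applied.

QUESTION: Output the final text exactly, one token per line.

Hunk 1: at line 1 remove [xugh,pllh,csrvy] add [eqb,cvzf,ebke] -> 8 lines: alr xld eqb cvzf ebke ztwyg poir ayt
Hunk 2: at line 5 remove [ztwyg,poir] add [rpo,lxrlu,rfh] -> 9 lines: alr xld eqb cvzf ebke rpo lxrlu rfh ayt
Hunk 3: at line 3 remove [ebke,rpo,lxrlu] add [czjxv] -> 7 lines: alr xld eqb cvzf czjxv rfh ayt
Hunk 4: at line 2 remove [cvzf,czjxv] add [xqyv,zuk,zjd] -> 8 lines: alr xld eqb xqyv zuk zjd rfh ayt
Hunk 5: at line 2 remove [xqyv] add [nyvt,iqzni,palvo] -> 10 lines: alr xld eqb nyvt iqzni palvo zuk zjd rfh ayt
Hunk 6: at line 4 remove [palvo,zuk,zjd] add [mle,bdwdh] -> 9 lines: alr xld eqb nyvt iqzni mle bdwdh rfh ayt
Hunk 7: at line 4 remove [iqzni,mle,bdwdh] add [qygj] -> 7 lines: alr xld eqb nyvt qygj rfh ayt

Answer: alr
xld
eqb
nyvt
qygj
rfh
ayt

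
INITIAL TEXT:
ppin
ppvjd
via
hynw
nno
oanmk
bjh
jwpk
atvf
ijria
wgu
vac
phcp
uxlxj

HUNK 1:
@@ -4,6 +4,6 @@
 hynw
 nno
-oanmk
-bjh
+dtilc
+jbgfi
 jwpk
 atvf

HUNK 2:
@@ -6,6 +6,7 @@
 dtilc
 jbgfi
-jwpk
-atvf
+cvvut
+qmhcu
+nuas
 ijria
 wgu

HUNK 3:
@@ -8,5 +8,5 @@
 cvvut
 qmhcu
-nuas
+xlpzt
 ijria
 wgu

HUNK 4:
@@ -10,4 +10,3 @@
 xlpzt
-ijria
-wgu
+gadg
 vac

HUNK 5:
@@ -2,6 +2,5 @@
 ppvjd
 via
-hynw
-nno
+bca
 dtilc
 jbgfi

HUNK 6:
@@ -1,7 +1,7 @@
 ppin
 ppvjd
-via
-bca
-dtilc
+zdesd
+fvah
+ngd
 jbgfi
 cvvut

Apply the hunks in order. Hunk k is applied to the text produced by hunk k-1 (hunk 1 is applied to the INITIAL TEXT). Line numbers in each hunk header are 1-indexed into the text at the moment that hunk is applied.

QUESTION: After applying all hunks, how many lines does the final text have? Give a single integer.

Hunk 1: at line 4 remove [oanmk,bjh] add [dtilc,jbgfi] -> 14 lines: ppin ppvjd via hynw nno dtilc jbgfi jwpk atvf ijria wgu vac phcp uxlxj
Hunk 2: at line 6 remove [jwpk,atvf] add [cvvut,qmhcu,nuas] -> 15 lines: ppin ppvjd via hynw nno dtilc jbgfi cvvut qmhcu nuas ijria wgu vac phcp uxlxj
Hunk 3: at line 8 remove [nuas] add [xlpzt] -> 15 lines: ppin ppvjd via hynw nno dtilc jbgfi cvvut qmhcu xlpzt ijria wgu vac phcp uxlxj
Hunk 4: at line 10 remove [ijria,wgu] add [gadg] -> 14 lines: ppin ppvjd via hynw nno dtilc jbgfi cvvut qmhcu xlpzt gadg vac phcp uxlxj
Hunk 5: at line 2 remove [hynw,nno] add [bca] -> 13 lines: ppin ppvjd via bca dtilc jbgfi cvvut qmhcu xlpzt gadg vac phcp uxlxj
Hunk 6: at line 1 remove [via,bca,dtilc] add [zdesd,fvah,ngd] -> 13 lines: ppin ppvjd zdesd fvah ngd jbgfi cvvut qmhcu xlpzt gadg vac phcp uxlxj
Final line count: 13

Answer: 13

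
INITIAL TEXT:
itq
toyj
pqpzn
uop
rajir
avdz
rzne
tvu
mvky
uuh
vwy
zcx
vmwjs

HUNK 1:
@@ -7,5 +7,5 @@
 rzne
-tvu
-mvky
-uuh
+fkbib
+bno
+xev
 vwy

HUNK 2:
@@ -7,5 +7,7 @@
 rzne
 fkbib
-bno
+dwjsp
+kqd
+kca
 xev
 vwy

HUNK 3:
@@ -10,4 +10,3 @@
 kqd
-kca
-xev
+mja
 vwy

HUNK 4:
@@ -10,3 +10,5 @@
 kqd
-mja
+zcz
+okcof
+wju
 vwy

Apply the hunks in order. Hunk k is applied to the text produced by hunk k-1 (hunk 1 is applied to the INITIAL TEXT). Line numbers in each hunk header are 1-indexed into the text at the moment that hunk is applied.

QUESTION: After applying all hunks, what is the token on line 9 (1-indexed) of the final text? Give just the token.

Hunk 1: at line 7 remove [tvu,mvky,uuh] add [fkbib,bno,xev] -> 13 lines: itq toyj pqpzn uop rajir avdz rzne fkbib bno xev vwy zcx vmwjs
Hunk 2: at line 7 remove [bno] add [dwjsp,kqd,kca] -> 15 lines: itq toyj pqpzn uop rajir avdz rzne fkbib dwjsp kqd kca xev vwy zcx vmwjs
Hunk 3: at line 10 remove [kca,xev] add [mja] -> 14 lines: itq toyj pqpzn uop rajir avdz rzne fkbib dwjsp kqd mja vwy zcx vmwjs
Hunk 4: at line 10 remove [mja] add [zcz,okcof,wju] -> 16 lines: itq toyj pqpzn uop rajir avdz rzne fkbib dwjsp kqd zcz okcof wju vwy zcx vmwjs
Final line 9: dwjsp

Answer: dwjsp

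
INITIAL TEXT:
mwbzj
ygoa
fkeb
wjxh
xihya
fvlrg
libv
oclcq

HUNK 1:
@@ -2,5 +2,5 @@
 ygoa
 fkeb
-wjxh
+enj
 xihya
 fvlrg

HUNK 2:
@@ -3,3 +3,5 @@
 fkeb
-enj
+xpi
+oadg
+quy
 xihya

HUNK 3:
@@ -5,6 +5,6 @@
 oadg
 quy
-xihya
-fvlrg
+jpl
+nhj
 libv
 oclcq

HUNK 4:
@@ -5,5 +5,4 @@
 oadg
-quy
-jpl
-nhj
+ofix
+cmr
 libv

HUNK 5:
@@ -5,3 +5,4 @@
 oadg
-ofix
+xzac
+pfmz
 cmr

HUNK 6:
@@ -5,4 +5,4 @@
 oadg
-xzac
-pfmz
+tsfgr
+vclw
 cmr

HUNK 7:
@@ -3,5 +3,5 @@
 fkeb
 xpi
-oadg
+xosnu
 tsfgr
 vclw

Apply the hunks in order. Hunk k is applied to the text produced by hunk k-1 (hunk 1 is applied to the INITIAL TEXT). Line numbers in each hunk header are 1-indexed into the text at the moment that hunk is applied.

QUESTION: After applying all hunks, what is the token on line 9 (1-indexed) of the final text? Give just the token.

Answer: libv

Derivation:
Hunk 1: at line 2 remove [wjxh] add [enj] -> 8 lines: mwbzj ygoa fkeb enj xihya fvlrg libv oclcq
Hunk 2: at line 3 remove [enj] add [xpi,oadg,quy] -> 10 lines: mwbzj ygoa fkeb xpi oadg quy xihya fvlrg libv oclcq
Hunk 3: at line 5 remove [xihya,fvlrg] add [jpl,nhj] -> 10 lines: mwbzj ygoa fkeb xpi oadg quy jpl nhj libv oclcq
Hunk 4: at line 5 remove [quy,jpl,nhj] add [ofix,cmr] -> 9 lines: mwbzj ygoa fkeb xpi oadg ofix cmr libv oclcq
Hunk 5: at line 5 remove [ofix] add [xzac,pfmz] -> 10 lines: mwbzj ygoa fkeb xpi oadg xzac pfmz cmr libv oclcq
Hunk 6: at line 5 remove [xzac,pfmz] add [tsfgr,vclw] -> 10 lines: mwbzj ygoa fkeb xpi oadg tsfgr vclw cmr libv oclcq
Hunk 7: at line 3 remove [oadg] add [xosnu] -> 10 lines: mwbzj ygoa fkeb xpi xosnu tsfgr vclw cmr libv oclcq
Final line 9: libv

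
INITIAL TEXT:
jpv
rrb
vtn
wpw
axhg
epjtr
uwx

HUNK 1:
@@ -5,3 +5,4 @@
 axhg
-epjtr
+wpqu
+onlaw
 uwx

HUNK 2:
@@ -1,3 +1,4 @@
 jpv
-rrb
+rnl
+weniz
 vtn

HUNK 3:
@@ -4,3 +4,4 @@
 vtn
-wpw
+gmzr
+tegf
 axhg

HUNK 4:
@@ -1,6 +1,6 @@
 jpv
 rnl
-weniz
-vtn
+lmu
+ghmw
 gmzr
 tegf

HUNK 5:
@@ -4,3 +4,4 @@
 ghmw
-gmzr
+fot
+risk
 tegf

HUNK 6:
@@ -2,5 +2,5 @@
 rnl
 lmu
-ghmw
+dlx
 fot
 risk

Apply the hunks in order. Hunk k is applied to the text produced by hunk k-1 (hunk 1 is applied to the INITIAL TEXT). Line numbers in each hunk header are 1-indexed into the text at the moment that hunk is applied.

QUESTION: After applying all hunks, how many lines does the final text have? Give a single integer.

Hunk 1: at line 5 remove [epjtr] add [wpqu,onlaw] -> 8 lines: jpv rrb vtn wpw axhg wpqu onlaw uwx
Hunk 2: at line 1 remove [rrb] add [rnl,weniz] -> 9 lines: jpv rnl weniz vtn wpw axhg wpqu onlaw uwx
Hunk 3: at line 4 remove [wpw] add [gmzr,tegf] -> 10 lines: jpv rnl weniz vtn gmzr tegf axhg wpqu onlaw uwx
Hunk 4: at line 1 remove [weniz,vtn] add [lmu,ghmw] -> 10 lines: jpv rnl lmu ghmw gmzr tegf axhg wpqu onlaw uwx
Hunk 5: at line 4 remove [gmzr] add [fot,risk] -> 11 lines: jpv rnl lmu ghmw fot risk tegf axhg wpqu onlaw uwx
Hunk 6: at line 2 remove [ghmw] add [dlx] -> 11 lines: jpv rnl lmu dlx fot risk tegf axhg wpqu onlaw uwx
Final line count: 11

Answer: 11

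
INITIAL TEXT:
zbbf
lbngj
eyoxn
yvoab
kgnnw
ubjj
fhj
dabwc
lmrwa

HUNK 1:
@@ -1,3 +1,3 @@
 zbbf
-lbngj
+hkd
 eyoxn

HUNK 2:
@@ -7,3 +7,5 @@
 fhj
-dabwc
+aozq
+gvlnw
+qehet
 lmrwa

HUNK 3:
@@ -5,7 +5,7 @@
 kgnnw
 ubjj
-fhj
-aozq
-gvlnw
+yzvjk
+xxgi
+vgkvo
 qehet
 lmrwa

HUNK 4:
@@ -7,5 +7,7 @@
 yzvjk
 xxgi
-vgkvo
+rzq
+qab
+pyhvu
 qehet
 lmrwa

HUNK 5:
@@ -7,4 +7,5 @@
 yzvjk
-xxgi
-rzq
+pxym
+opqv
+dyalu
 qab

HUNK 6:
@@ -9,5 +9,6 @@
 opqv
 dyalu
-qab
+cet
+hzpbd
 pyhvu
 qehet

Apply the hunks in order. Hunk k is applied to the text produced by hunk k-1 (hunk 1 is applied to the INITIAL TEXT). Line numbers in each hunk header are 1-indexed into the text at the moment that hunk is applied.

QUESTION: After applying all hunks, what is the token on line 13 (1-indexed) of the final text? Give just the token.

Hunk 1: at line 1 remove [lbngj] add [hkd] -> 9 lines: zbbf hkd eyoxn yvoab kgnnw ubjj fhj dabwc lmrwa
Hunk 2: at line 7 remove [dabwc] add [aozq,gvlnw,qehet] -> 11 lines: zbbf hkd eyoxn yvoab kgnnw ubjj fhj aozq gvlnw qehet lmrwa
Hunk 3: at line 5 remove [fhj,aozq,gvlnw] add [yzvjk,xxgi,vgkvo] -> 11 lines: zbbf hkd eyoxn yvoab kgnnw ubjj yzvjk xxgi vgkvo qehet lmrwa
Hunk 4: at line 7 remove [vgkvo] add [rzq,qab,pyhvu] -> 13 lines: zbbf hkd eyoxn yvoab kgnnw ubjj yzvjk xxgi rzq qab pyhvu qehet lmrwa
Hunk 5: at line 7 remove [xxgi,rzq] add [pxym,opqv,dyalu] -> 14 lines: zbbf hkd eyoxn yvoab kgnnw ubjj yzvjk pxym opqv dyalu qab pyhvu qehet lmrwa
Hunk 6: at line 9 remove [qab] add [cet,hzpbd] -> 15 lines: zbbf hkd eyoxn yvoab kgnnw ubjj yzvjk pxym opqv dyalu cet hzpbd pyhvu qehet lmrwa
Final line 13: pyhvu

Answer: pyhvu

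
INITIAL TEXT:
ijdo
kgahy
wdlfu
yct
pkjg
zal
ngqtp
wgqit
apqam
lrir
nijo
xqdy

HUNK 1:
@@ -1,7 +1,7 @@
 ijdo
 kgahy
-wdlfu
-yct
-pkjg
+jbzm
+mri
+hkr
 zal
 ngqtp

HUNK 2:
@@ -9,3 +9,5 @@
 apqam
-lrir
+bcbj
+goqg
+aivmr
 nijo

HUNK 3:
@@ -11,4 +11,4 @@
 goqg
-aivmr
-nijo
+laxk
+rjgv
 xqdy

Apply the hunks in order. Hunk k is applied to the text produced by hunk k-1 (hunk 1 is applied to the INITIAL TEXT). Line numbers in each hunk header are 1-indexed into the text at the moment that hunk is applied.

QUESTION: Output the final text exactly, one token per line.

Answer: ijdo
kgahy
jbzm
mri
hkr
zal
ngqtp
wgqit
apqam
bcbj
goqg
laxk
rjgv
xqdy

Derivation:
Hunk 1: at line 1 remove [wdlfu,yct,pkjg] add [jbzm,mri,hkr] -> 12 lines: ijdo kgahy jbzm mri hkr zal ngqtp wgqit apqam lrir nijo xqdy
Hunk 2: at line 9 remove [lrir] add [bcbj,goqg,aivmr] -> 14 lines: ijdo kgahy jbzm mri hkr zal ngqtp wgqit apqam bcbj goqg aivmr nijo xqdy
Hunk 3: at line 11 remove [aivmr,nijo] add [laxk,rjgv] -> 14 lines: ijdo kgahy jbzm mri hkr zal ngqtp wgqit apqam bcbj goqg laxk rjgv xqdy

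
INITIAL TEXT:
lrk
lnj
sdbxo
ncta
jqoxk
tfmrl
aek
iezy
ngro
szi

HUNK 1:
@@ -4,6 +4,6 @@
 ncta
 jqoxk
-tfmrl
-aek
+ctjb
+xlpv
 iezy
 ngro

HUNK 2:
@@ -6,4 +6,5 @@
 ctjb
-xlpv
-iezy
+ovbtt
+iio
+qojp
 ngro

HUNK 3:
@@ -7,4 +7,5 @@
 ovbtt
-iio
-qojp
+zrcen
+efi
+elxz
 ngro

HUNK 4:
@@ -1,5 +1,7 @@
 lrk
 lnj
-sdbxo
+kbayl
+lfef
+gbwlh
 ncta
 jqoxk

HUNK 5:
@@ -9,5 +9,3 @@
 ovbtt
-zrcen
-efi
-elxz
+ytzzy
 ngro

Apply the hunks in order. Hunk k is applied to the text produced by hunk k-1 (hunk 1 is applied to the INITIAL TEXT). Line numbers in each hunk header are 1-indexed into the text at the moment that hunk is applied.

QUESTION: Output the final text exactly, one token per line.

Answer: lrk
lnj
kbayl
lfef
gbwlh
ncta
jqoxk
ctjb
ovbtt
ytzzy
ngro
szi

Derivation:
Hunk 1: at line 4 remove [tfmrl,aek] add [ctjb,xlpv] -> 10 lines: lrk lnj sdbxo ncta jqoxk ctjb xlpv iezy ngro szi
Hunk 2: at line 6 remove [xlpv,iezy] add [ovbtt,iio,qojp] -> 11 lines: lrk lnj sdbxo ncta jqoxk ctjb ovbtt iio qojp ngro szi
Hunk 3: at line 7 remove [iio,qojp] add [zrcen,efi,elxz] -> 12 lines: lrk lnj sdbxo ncta jqoxk ctjb ovbtt zrcen efi elxz ngro szi
Hunk 4: at line 1 remove [sdbxo] add [kbayl,lfef,gbwlh] -> 14 lines: lrk lnj kbayl lfef gbwlh ncta jqoxk ctjb ovbtt zrcen efi elxz ngro szi
Hunk 5: at line 9 remove [zrcen,efi,elxz] add [ytzzy] -> 12 lines: lrk lnj kbayl lfef gbwlh ncta jqoxk ctjb ovbtt ytzzy ngro szi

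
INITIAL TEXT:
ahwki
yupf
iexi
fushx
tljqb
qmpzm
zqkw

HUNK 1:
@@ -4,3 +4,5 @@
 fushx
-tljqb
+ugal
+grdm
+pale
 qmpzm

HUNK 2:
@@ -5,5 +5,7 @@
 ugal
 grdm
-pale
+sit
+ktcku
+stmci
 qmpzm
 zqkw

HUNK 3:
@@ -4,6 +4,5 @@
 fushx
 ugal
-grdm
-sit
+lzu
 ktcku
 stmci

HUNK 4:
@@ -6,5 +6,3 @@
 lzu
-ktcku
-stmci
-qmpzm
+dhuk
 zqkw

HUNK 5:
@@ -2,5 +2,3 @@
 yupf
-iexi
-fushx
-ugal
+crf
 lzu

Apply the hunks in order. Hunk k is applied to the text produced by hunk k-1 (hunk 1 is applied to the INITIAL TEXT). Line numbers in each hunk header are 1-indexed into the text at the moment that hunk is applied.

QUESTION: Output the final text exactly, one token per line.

Hunk 1: at line 4 remove [tljqb] add [ugal,grdm,pale] -> 9 lines: ahwki yupf iexi fushx ugal grdm pale qmpzm zqkw
Hunk 2: at line 5 remove [pale] add [sit,ktcku,stmci] -> 11 lines: ahwki yupf iexi fushx ugal grdm sit ktcku stmci qmpzm zqkw
Hunk 3: at line 4 remove [grdm,sit] add [lzu] -> 10 lines: ahwki yupf iexi fushx ugal lzu ktcku stmci qmpzm zqkw
Hunk 4: at line 6 remove [ktcku,stmci,qmpzm] add [dhuk] -> 8 lines: ahwki yupf iexi fushx ugal lzu dhuk zqkw
Hunk 5: at line 2 remove [iexi,fushx,ugal] add [crf] -> 6 lines: ahwki yupf crf lzu dhuk zqkw

Answer: ahwki
yupf
crf
lzu
dhuk
zqkw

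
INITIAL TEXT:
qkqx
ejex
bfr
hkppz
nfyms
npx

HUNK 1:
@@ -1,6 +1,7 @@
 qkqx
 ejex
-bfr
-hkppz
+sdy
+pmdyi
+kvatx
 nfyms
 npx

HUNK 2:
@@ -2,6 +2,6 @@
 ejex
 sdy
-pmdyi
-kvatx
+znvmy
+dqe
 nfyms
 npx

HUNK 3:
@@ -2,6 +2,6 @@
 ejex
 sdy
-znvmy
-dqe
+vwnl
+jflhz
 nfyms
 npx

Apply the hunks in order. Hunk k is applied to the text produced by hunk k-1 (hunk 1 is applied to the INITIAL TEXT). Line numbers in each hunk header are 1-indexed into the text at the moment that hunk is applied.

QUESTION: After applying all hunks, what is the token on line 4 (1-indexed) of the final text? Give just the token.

Hunk 1: at line 1 remove [bfr,hkppz] add [sdy,pmdyi,kvatx] -> 7 lines: qkqx ejex sdy pmdyi kvatx nfyms npx
Hunk 2: at line 2 remove [pmdyi,kvatx] add [znvmy,dqe] -> 7 lines: qkqx ejex sdy znvmy dqe nfyms npx
Hunk 3: at line 2 remove [znvmy,dqe] add [vwnl,jflhz] -> 7 lines: qkqx ejex sdy vwnl jflhz nfyms npx
Final line 4: vwnl

Answer: vwnl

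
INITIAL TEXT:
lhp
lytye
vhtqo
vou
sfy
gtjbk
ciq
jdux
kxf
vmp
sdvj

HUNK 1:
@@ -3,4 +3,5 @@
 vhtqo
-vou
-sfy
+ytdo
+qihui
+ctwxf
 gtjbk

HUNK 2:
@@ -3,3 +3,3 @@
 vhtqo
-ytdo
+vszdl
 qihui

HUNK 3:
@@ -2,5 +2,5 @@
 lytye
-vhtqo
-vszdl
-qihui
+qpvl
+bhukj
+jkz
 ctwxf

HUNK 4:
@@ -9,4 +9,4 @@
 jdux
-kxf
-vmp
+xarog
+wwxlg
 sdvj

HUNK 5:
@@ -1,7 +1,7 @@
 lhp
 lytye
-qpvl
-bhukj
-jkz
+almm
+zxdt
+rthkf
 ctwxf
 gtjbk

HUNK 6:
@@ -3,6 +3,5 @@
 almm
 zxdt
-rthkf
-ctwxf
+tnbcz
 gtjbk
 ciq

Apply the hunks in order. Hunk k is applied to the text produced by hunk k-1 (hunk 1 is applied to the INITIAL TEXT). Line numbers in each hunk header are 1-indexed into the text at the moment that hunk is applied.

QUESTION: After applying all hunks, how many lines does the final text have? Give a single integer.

Hunk 1: at line 3 remove [vou,sfy] add [ytdo,qihui,ctwxf] -> 12 lines: lhp lytye vhtqo ytdo qihui ctwxf gtjbk ciq jdux kxf vmp sdvj
Hunk 2: at line 3 remove [ytdo] add [vszdl] -> 12 lines: lhp lytye vhtqo vszdl qihui ctwxf gtjbk ciq jdux kxf vmp sdvj
Hunk 3: at line 2 remove [vhtqo,vszdl,qihui] add [qpvl,bhukj,jkz] -> 12 lines: lhp lytye qpvl bhukj jkz ctwxf gtjbk ciq jdux kxf vmp sdvj
Hunk 4: at line 9 remove [kxf,vmp] add [xarog,wwxlg] -> 12 lines: lhp lytye qpvl bhukj jkz ctwxf gtjbk ciq jdux xarog wwxlg sdvj
Hunk 5: at line 1 remove [qpvl,bhukj,jkz] add [almm,zxdt,rthkf] -> 12 lines: lhp lytye almm zxdt rthkf ctwxf gtjbk ciq jdux xarog wwxlg sdvj
Hunk 6: at line 3 remove [rthkf,ctwxf] add [tnbcz] -> 11 lines: lhp lytye almm zxdt tnbcz gtjbk ciq jdux xarog wwxlg sdvj
Final line count: 11

Answer: 11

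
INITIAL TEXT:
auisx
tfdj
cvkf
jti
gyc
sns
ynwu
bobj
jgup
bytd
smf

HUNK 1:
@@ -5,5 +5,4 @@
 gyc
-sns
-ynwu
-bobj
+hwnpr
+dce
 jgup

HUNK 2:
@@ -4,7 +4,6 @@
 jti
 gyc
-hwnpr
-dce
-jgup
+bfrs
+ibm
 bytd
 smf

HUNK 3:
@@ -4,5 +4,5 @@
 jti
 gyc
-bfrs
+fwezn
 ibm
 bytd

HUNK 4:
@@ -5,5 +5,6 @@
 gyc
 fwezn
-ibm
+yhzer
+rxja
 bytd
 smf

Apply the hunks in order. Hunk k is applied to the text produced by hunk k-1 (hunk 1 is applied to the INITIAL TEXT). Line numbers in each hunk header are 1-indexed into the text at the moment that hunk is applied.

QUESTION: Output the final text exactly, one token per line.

Hunk 1: at line 5 remove [sns,ynwu,bobj] add [hwnpr,dce] -> 10 lines: auisx tfdj cvkf jti gyc hwnpr dce jgup bytd smf
Hunk 2: at line 4 remove [hwnpr,dce,jgup] add [bfrs,ibm] -> 9 lines: auisx tfdj cvkf jti gyc bfrs ibm bytd smf
Hunk 3: at line 4 remove [bfrs] add [fwezn] -> 9 lines: auisx tfdj cvkf jti gyc fwezn ibm bytd smf
Hunk 4: at line 5 remove [ibm] add [yhzer,rxja] -> 10 lines: auisx tfdj cvkf jti gyc fwezn yhzer rxja bytd smf

Answer: auisx
tfdj
cvkf
jti
gyc
fwezn
yhzer
rxja
bytd
smf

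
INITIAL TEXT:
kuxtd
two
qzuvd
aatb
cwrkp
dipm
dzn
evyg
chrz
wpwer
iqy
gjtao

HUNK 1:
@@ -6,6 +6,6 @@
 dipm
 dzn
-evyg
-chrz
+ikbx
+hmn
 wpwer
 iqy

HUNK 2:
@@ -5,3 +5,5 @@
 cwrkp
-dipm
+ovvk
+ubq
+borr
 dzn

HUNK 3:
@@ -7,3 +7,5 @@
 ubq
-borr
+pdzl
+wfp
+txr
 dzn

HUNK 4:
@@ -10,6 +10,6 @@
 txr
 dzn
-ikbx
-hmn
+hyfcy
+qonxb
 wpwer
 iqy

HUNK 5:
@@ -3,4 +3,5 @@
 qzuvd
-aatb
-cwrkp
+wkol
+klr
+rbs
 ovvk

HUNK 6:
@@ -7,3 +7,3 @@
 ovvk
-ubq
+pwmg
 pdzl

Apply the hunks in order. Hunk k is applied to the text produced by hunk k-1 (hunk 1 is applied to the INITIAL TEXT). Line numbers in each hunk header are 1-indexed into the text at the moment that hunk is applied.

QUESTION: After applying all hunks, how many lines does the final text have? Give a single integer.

Answer: 17

Derivation:
Hunk 1: at line 6 remove [evyg,chrz] add [ikbx,hmn] -> 12 lines: kuxtd two qzuvd aatb cwrkp dipm dzn ikbx hmn wpwer iqy gjtao
Hunk 2: at line 5 remove [dipm] add [ovvk,ubq,borr] -> 14 lines: kuxtd two qzuvd aatb cwrkp ovvk ubq borr dzn ikbx hmn wpwer iqy gjtao
Hunk 3: at line 7 remove [borr] add [pdzl,wfp,txr] -> 16 lines: kuxtd two qzuvd aatb cwrkp ovvk ubq pdzl wfp txr dzn ikbx hmn wpwer iqy gjtao
Hunk 4: at line 10 remove [ikbx,hmn] add [hyfcy,qonxb] -> 16 lines: kuxtd two qzuvd aatb cwrkp ovvk ubq pdzl wfp txr dzn hyfcy qonxb wpwer iqy gjtao
Hunk 5: at line 3 remove [aatb,cwrkp] add [wkol,klr,rbs] -> 17 lines: kuxtd two qzuvd wkol klr rbs ovvk ubq pdzl wfp txr dzn hyfcy qonxb wpwer iqy gjtao
Hunk 6: at line 7 remove [ubq] add [pwmg] -> 17 lines: kuxtd two qzuvd wkol klr rbs ovvk pwmg pdzl wfp txr dzn hyfcy qonxb wpwer iqy gjtao
Final line count: 17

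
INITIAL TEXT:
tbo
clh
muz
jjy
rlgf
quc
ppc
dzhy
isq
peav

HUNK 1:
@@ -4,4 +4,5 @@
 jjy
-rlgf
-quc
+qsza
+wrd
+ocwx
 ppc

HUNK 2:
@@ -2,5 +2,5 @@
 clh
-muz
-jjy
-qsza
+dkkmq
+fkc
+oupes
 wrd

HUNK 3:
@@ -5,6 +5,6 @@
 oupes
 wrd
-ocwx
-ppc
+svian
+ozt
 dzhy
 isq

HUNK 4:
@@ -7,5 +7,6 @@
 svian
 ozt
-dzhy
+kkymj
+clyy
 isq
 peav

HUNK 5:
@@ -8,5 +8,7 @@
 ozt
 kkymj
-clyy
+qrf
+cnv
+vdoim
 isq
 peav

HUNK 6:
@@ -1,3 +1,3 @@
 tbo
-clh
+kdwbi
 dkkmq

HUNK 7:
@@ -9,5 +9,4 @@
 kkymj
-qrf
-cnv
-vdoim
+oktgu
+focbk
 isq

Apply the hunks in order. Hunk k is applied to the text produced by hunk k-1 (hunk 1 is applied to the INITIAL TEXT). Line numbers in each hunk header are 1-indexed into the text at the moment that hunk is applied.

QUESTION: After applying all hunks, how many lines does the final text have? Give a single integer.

Answer: 13

Derivation:
Hunk 1: at line 4 remove [rlgf,quc] add [qsza,wrd,ocwx] -> 11 lines: tbo clh muz jjy qsza wrd ocwx ppc dzhy isq peav
Hunk 2: at line 2 remove [muz,jjy,qsza] add [dkkmq,fkc,oupes] -> 11 lines: tbo clh dkkmq fkc oupes wrd ocwx ppc dzhy isq peav
Hunk 3: at line 5 remove [ocwx,ppc] add [svian,ozt] -> 11 lines: tbo clh dkkmq fkc oupes wrd svian ozt dzhy isq peav
Hunk 4: at line 7 remove [dzhy] add [kkymj,clyy] -> 12 lines: tbo clh dkkmq fkc oupes wrd svian ozt kkymj clyy isq peav
Hunk 5: at line 8 remove [clyy] add [qrf,cnv,vdoim] -> 14 lines: tbo clh dkkmq fkc oupes wrd svian ozt kkymj qrf cnv vdoim isq peav
Hunk 6: at line 1 remove [clh] add [kdwbi] -> 14 lines: tbo kdwbi dkkmq fkc oupes wrd svian ozt kkymj qrf cnv vdoim isq peav
Hunk 7: at line 9 remove [qrf,cnv,vdoim] add [oktgu,focbk] -> 13 lines: tbo kdwbi dkkmq fkc oupes wrd svian ozt kkymj oktgu focbk isq peav
Final line count: 13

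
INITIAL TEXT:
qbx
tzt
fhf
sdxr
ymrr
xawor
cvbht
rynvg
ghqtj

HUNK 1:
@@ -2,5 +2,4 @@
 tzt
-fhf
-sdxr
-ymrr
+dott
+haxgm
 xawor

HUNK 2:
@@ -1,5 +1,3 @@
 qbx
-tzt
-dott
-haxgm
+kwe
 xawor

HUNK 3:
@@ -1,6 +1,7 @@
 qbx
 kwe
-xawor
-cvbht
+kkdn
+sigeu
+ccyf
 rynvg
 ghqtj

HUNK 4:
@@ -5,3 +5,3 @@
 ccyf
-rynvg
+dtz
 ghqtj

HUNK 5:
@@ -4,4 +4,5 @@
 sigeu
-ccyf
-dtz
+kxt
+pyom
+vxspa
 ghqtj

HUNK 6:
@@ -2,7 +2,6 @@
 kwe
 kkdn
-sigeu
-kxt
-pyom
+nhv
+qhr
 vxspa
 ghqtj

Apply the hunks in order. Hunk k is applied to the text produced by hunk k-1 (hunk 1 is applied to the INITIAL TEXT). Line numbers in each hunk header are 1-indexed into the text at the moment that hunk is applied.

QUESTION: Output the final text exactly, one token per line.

Hunk 1: at line 2 remove [fhf,sdxr,ymrr] add [dott,haxgm] -> 8 lines: qbx tzt dott haxgm xawor cvbht rynvg ghqtj
Hunk 2: at line 1 remove [tzt,dott,haxgm] add [kwe] -> 6 lines: qbx kwe xawor cvbht rynvg ghqtj
Hunk 3: at line 1 remove [xawor,cvbht] add [kkdn,sigeu,ccyf] -> 7 lines: qbx kwe kkdn sigeu ccyf rynvg ghqtj
Hunk 4: at line 5 remove [rynvg] add [dtz] -> 7 lines: qbx kwe kkdn sigeu ccyf dtz ghqtj
Hunk 5: at line 4 remove [ccyf,dtz] add [kxt,pyom,vxspa] -> 8 lines: qbx kwe kkdn sigeu kxt pyom vxspa ghqtj
Hunk 6: at line 2 remove [sigeu,kxt,pyom] add [nhv,qhr] -> 7 lines: qbx kwe kkdn nhv qhr vxspa ghqtj

Answer: qbx
kwe
kkdn
nhv
qhr
vxspa
ghqtj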